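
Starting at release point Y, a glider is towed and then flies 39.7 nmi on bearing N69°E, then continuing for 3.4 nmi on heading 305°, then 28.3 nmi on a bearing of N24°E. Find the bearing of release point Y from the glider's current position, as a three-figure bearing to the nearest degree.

227°

Leg 1 (N69°E, 39.7 nmi): east 39.7 sin 69° = 37.06, north 39.7 cos 69° = 14.23
Leg 2 (305°, 3.4 nmi): east 3.4 sin 305° = -2.79, north 3.4 cos 305° = 1.95
Leg 3 (N24°E, 28.3 nmi): east 28.3 sin 24° = 11.51, north 28.3 cos 24° = 25.85
Net displacement: 45.79 east, 42.03 north. Direction back to start is (-45.79, -42.03): bearing = atan2(-45.79, -42.03) mod 360° = 227.45° ≈ 227°.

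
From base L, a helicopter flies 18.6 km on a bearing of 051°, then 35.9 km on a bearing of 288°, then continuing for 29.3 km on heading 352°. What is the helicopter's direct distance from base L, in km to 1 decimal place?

Leg 1 (051°, 18.6 km): east 18.6 sin 51° = 14.45, north 18.6 cos 51° = 11.71
Leg 2 (288°, 35.9 km): east 35.9 sin 288° = -34.14, north 35.9 cos 288° = 11.09
Leg 3 (352°, 29.3 km): east 29.3 sin 352° = -4.08, north 29.3 cos 352° = 29.01
Net: -23.77 east, 51.81 north. Distance = √((-23.77)² + (51.81)²) = 57.004 km.

57.0 km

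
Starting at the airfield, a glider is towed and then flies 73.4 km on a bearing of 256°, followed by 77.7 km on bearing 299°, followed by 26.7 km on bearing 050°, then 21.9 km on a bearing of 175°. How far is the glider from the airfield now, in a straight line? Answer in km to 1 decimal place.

117.8 km

Leg 1 (256°, 73.4 km): east 73.4 sin 256° = -71.22, north 73.4 cos 256° = -17.76
Leg 2 (299°, 77.7 km): east 77.7 sin 299° = -67.96, north 77.7 cos 299° = 37.67
Leg 3 (050°, 26.7 km): east 26.7 sin 50° = 20.45, north 26.7 cos 50° = 17.16
Leg 4 (175°, 21.9 km): east 21.9 sin 175° = 1.91, north 21.9 cos 175° = -21.82
Net: -116.82 east, 15.26 north. Distance = √((-116.82)² + (15.26)²) = 117.808 km.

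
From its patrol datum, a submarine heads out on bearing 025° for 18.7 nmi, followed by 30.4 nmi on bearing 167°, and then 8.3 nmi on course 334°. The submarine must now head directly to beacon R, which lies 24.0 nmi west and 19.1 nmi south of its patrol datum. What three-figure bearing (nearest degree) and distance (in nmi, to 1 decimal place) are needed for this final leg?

248°, 37.8 nmi

Leg 1 (025°, 18.7 nmi): east 18.7 sin 25° = 7.90, north 18.7 cos 25° = 16.95
Leg 2 (167°, 30.4 nmi): east 30.4 sin 167° = 6.84, north 30.4 cos 167° = -29.62
Leg 3 (334°, 8.3 nmi): east 8.3 sin 334° = -3.64, north 8.3 cos 334° = 7.46
Current position: (11.10, -5.21). Target: (-24.0, -19.1). Remaining: Δeast = -35.10, Δnorth = -13.89.
Bearing = atan2(-35.10, -13.89) mod 360° = 248.42°; distance = √((-35.10)² + (-13.89)²) = 37.750 nmi.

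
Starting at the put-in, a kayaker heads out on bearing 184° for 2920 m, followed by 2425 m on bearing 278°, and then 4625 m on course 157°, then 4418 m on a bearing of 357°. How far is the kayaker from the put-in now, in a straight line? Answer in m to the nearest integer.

2630 m

Leg 1 (184°, 2920 m): east 2920 sin 184° = -203.69, north 2920 cos 184° = -2912.89
Leg 2 (278°, 2425 m): east 2425 sin 278° = -2401.40, north 2425 cos 278° = 337.49
Leg 3 (157°, 4625 m): east 4625 sin 157° = 1807.13, north 4625 cos 157° = -4257.33
Leg 4 (357°, 4418 m): east 4418 sin 357° = -231.22, north 4418 cos 357° = 4411.95
Net: -1029.18 east, -2420.78 north. Distance = √((-1029.18)² + (-2420.78)²) = 2630.474 m.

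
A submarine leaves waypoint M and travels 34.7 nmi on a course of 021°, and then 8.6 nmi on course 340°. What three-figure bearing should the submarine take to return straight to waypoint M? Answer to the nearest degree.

Leg 1 (021°, 34.7 nmi): east 34.7 sin 21° = 12.44, north 34.7 cos 21° = 32.40
Leg 2 (340°, 8.6 nmi): east 8.6 sin 340° = -2.94, north 8.6 cos 340° = 8.08
Net displacement: 9.49 east, 40.48 north. Direction back to start is (-9.49, -40.48): bearing = atan2(-9.49, -40.48) mod 360° = 193.20° ≈ 193°.

193°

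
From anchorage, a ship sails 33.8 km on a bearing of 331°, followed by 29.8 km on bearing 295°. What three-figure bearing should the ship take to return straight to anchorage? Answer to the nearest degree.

134°

Leg 1 (331°, 33.8 km): east 33.8 sin 331° = -16.39, north 33.8 cos 331° = 29.56
Leg 2 (295°, 29.8 km): east 29.8 sin 295° = -27.01, north 29.8 cos 295° = 12.59
Net displacement: -43.39 east, 42.16 north. Direction back to start is (43.39, -42.16): bearing = atan2(43.39, -42.16) mod 360° = 134.17° ≈ 134°.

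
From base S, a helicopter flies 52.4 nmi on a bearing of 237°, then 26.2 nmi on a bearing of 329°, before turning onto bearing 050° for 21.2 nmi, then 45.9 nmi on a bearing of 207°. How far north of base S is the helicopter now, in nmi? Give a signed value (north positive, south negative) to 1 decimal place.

-33.4 nmi

Leg 1 (237°, 52.4 nmi): east 52.4 sin 237° = -43.95, north 52.4 cos 237° = -28.54
Leg 2 (329°, 26.2 nmi): east 26.2 sin 329° = -13.49, north 26.2 cos 329° = 22.46
Leg 3 (050°, 21.2 nmi): east 21.2 sin 50° = 16.24, north 21.2 cos 50° = 13.63
Leg 4 (207°, 45.9 nmi): east 45.9 sin 207° = -20.84, north 45.9 cos 207° = -40.90
Net north component: -33.35 nmi.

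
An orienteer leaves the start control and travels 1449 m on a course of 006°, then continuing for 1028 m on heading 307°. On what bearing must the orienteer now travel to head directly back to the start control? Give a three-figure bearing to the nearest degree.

162°

Leg 1 (006°, 1449 m): east 1449 sin 6° = 151.46, north 1449 cos 6° = 1441.06
Leg 2 (307°, 1028 m): east 1028 sin 307° = -821.00, north 1028 cos 307° = 618.67
Net displacement: -669.54 east, 2059.73 north. Direction back to start is (669.54, -2059.73): bearing = atan2(669.54, -2059.73) mod 360° = 161.99° ≈ 162°.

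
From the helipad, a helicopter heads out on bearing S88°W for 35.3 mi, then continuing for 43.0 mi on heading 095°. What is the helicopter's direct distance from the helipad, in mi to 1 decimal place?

9.1 mi

Leg 1 (S88°W, 35.3 mi): east 35.3 sin 268° = -35.28, north 35.3 cos 268° = -1.23
Leg 2 (095°, 43.0 mi): east 43.0 sin 95° = 42.84, north 43.0 cos 95° = -3.75
Net: 7.56 east, -4.98 north. Distance = √((7.56)² + (-4.98)²) = 9.051 mi.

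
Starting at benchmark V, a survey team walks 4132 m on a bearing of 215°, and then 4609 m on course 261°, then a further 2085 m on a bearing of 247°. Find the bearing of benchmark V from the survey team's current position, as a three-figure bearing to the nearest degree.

061°

Leg 1 (215°, 4132 m): east 4132 sin 215° = -2370.02, north 4132 cos 215° = -3384.74
Leg 2 (261°, 4609 m): east 4609 sin 261° = -4552.26, north 4609 cos 261° = -721.01
Leg 3 (247°, 2085 m): east 2085 sin 247° = -1919.25, north 2085 cos 247° = -814.67
Net displacement: -8841.53 east, -4920.42 north. Direction back to start is (8841.53, 4920.42): bearing = atan2(8841.53, 4920.42) mod 360° = 60.90° ≈ 061°.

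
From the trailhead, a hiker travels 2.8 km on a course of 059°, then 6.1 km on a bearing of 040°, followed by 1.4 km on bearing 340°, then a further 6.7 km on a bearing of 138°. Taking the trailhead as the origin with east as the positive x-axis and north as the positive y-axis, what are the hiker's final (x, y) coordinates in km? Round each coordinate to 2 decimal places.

Leg 1 (059°, 2.8 km): east 2.8 sin 59° = 2.40, north 2.8 cos 59° = 1.44
Leg 2 (040°, 6.1 km): east 6.1 sin 40° = 3.92, north 6.1 cos 40° = 4.67
Leg 3 (340°, 1.4 km): east 1.4 sin 340° = -0.48, north 1.4 cos 340° = 1.32
Leg 4 (138°, 6.7 km): east 6.7 sin 138° = 4.48, north 6.7 cos 138° = -4.98
Summing: 10.33 km east, 2.45 km north → (10.33, 2.45).

(10.33, 2.45)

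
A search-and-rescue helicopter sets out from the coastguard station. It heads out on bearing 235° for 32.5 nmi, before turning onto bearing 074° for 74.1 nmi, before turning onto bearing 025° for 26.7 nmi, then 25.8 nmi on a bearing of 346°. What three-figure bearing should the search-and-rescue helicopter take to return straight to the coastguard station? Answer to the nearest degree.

Leg 1 (235°, 32.5 nmi): east 32.5 sin 235° = -26.62, north 32.5 cos 235° = -18.64
Leg 2 (074°, 74.1 nmi): east 74.1 sin 74° = 71.23, north 74.1 cos 74° = 20.42
Leg 3 (025°, 26.7 nmi): east 26.7 sin 25° = 11.28, north 26.7 cos 25° = 24.20
Leg 4 (346°, 25.8 nmi): east 25.8 sin 346° = -6.24, north 25.8 cos 346° = 25.03
Net displacement: 49.65 east, 51.02 north. Direction back to start is (-49.65, -51.02): bearing = atan2(-49.65, -51.02) mod 360° = 224.22° ≈ 224°.

224°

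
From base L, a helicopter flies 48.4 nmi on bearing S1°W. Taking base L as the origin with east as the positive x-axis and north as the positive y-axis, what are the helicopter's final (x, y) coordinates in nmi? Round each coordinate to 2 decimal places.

(-0.84, -48.39)

Leg 1 (S1°W, 48.4 nmi): east 48.4 sin 181° = -0.84, north 48.4 cos 181° = -48.39
Summing: -0.84 nmi east, -48.39 nmi north → (-0.84, -48.39).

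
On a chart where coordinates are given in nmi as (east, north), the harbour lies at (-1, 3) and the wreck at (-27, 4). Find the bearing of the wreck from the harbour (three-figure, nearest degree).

272°

Δeast = -27 − -1 = -26.00; Δnorth = 4 − 3 = 1.00.
Bearing = atan2(Δeast, Δnorth) mod 360° = 272.20° ≈ 272°.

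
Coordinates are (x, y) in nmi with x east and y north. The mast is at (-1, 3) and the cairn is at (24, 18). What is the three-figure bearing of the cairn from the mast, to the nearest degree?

Δeast = 24 − -1 = 25.00; Δnorth = 18 − 3 = 15.00.
Bearing = atan2(Δeast, Δnorth) mod 360° = 59.04° ≈ 059°.

059°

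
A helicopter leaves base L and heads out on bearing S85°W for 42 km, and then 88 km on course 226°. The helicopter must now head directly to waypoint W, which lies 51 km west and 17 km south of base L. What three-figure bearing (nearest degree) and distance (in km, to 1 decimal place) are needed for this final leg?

Leg 1 (S85°W, 42 km): east 42 sin 265° = -41.84, north 42 cos 265° = -3.66
Leg 2 (226°, 88 km): east 88 sin 226° = -63.30, north 88 cos 226° = -61.13
Current position: (-105.14, -64.79). Target: (-51, -17). Remaining: Δeast = 54.14, Δnorth = 47.79.
Bearing = atan2(54.14, 47.79) mod 360° = 48.57°; distance = √((54.14)² + (47.79)²) = 72.217 km.

049°, 72.2 km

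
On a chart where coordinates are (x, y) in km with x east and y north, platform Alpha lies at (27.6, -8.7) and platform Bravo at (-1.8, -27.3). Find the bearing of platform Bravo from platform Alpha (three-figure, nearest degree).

238°

Δeast = -1.8 − 27.6 = -29.40; Δnorth = -27.3 − -8.7 = -18.60.
Bearing = atan2(Δeast, Δnorth) mod 360° = 237.68° ≈ 238°.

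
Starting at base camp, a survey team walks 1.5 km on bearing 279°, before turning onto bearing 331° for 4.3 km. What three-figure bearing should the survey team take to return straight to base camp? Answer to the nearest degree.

138°

Leg 1 (279°, 1.5 km): east 1.5 sin 279° = -1.48, north 1.5 cos 279° = 0.23
Leg 2 (331°, 4.3 km): east 4.3 sin 331° = -2.08, north 4.3 cos 331° = 3.76
Net displacement: -3.57 east, 4.00 north. Direction back to start is (3.57, -4.00): bearing = atan2(3.57, -4.00) mod 360° = 138.25° ≈ 138°.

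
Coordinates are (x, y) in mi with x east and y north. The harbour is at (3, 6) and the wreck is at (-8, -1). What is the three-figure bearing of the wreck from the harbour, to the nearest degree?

238°

Δeast = -8 − 3 = -11.00; Δnorth = -1 − 6 = -7.00.
Bearing = atan2(Δeast, Δnorth) mod 360° = 237.53° ≈ 238°.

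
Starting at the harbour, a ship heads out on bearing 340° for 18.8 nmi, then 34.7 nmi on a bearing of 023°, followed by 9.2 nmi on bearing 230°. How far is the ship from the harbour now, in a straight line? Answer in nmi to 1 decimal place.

Leg 1 (340°, 18.8 nmi): east 18.8 sin 340° = -6.43, north 18.8 cos 340° = 17.67
Leg 2 (023°, 34.7 nmi): east 34.7 sin 23° = 13.56, north 34.7 cos 23° = 31.94
Leg 3 (230°, 9.2 nmi): east 9.2 sin 230° = -7.05, north 9.2 cos 230° = -5.91
Net: 0.08 east, 43.69 north. Distance = √((0.08)² + (43.69)²) = 43.694 nmi.

43.7 nmi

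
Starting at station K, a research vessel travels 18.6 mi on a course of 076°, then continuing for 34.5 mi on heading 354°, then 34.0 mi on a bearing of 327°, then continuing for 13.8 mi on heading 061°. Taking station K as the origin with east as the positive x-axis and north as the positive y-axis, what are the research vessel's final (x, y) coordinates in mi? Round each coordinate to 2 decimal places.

Leg 1 (076°, 18.6 mi): east 18.6 sin 76° = 18.05, north 18.6 cos 76° = 4.50
Leg 2 (354°, 34.5 mi): east 34.5 sin 354° = -3.61, north 34.5 cos 354° = 34.31
Leg 3 (327°, 34.0 mi): east 34.0 sin 327° = -18.52, north 34.0 cos 327° = 28.51
Leg 4 (061°, 13.8 mi): east 13.8 sin 61° = 12.07, north 13.8 cos 61° = 6.69
Summing: 7.99 mi east, 74.02 mi north → (7.99, 74.02).

(7.99, 74.02)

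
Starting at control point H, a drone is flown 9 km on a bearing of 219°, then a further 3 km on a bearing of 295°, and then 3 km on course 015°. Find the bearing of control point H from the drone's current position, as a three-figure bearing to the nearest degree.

070°

Leg 1 (219°, 9 km): east 9 sin 219° = -5.66, north 9 cos 219° = -6.99
Leg 2 (295°, 3 km): east 3 sin 295° = -2.72, north 3 cos 295° = 1.27
Leg 3 (015°, 3 km): east 3 sin 15° = 0.78, north 3 cos 15° = 2.90
Net displacement: -7.61 east, -2.83 north. Direction back to start is (7.61, 2.83): bearing = atan2(7.61, 2.83) mod 360° = 69.60° ≈ 070°.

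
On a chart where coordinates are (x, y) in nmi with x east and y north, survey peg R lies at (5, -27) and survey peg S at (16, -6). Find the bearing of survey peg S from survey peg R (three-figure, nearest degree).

Δeast = 16 − 5 = 11.00; Δnorth = -6 − -27 = 21.00.
Bearing = atan2(Δeast, Δnorth) mod 360° = 27.65° ≈ 028°.

028°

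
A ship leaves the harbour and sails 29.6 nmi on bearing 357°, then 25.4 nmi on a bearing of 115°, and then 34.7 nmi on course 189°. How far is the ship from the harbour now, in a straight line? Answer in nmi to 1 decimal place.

Leg 1 (357°, 29.6 nmi): east 29.6 sin 357° = -1.55, north 29.6 cos 357° = 29.56
Leg 2 (115°, 25.4 nmi): east 25.4 sin 115° = 23.02, north 25.4 cos 115° = -10.73
Leg 3 (189°, 34.7 nmi): east 34.7 sin 189° = -5.43, north 34.7 cos 189° = -34.27
Net: 16.04 east, -15.45 north. Distance = √((16.04)² + (-15.45)²) = 22.271 nmi.

22.3 nmi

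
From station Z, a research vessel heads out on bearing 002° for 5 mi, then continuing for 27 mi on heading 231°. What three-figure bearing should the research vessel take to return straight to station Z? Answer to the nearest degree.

060°

Leg 1 (002°, 5 mi): east 5 sin 2° = 0.17, north 5 cos 2° = 5.00
Leg 2 (231°, 27 mi): east 27 sin 231° = -20.98, north 27 cos 231° = -16.99
Net displacement: -20.81 east, -11.99 north. Direction back to start is (20.81, 11.99): bearing = atan2(20.81, 11.99) mod 360° = 60.04° ≈ 060°.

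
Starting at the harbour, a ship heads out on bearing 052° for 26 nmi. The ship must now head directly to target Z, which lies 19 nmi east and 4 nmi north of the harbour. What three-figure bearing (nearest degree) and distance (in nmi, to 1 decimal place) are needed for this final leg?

Leg 1 (052°, 26 nmi): east 26 sin 52° = 20.49, north 26 cos 52° = 16.01
Current position: (20.49, 16.01). Target: (19, 4). Remaining: Δeast = -1.49, Δnorth = -12.01.
Bearing = atan2(-1.49, -12.01) mod 360° = 187.07°; distance = √((-1.49)² + (-12.01)²) = 12.099 nmi.

187°, 12.1 nmi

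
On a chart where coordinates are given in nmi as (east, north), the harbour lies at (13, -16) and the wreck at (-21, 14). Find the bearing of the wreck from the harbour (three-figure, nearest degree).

311°

Δeast = -21 − 13 = -34.00; Δnorth = 14 − -16 = 30.00.
Bearing = atan2(Δeast, Δnorth) mod 360° = 311.42° ≈ 311°.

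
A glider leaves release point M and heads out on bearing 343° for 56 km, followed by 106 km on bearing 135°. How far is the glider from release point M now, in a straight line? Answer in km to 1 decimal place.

62.4 km

Leg 1 (343°, 56 km): east 56 sin 343° = -16.37, north 56 cos 343° = 53.55
Leg 2 (135°, 106 km): east 106 sin 135° = 74.95, north 106 cos 135° = -74.95
Net: 58.58 east, -21.40 north. Distance = √((58.58)² + (-21.40)²) = 62.367 km.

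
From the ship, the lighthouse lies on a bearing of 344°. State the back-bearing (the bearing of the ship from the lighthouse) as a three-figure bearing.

164°

Back-bearing = 344° − 180° = 164°.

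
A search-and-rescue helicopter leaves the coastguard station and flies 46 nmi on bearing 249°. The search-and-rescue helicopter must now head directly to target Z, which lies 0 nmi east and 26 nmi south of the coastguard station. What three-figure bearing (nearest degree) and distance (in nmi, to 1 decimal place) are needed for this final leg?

102°, 44.0 nmi

Leg 1 (249°, 46 nmi): east 46 sin 249° = -42.94, north 46 cos 249° = -16.48
Current position: (-42.94, -16.48). Target: (0, -26). Remaining: Δeast = 42.94, Δnorth = -9.52.
Bearing = atan2(42.94, -9.52) mod 360° = 102.49°; distance = √((42.94)² + (-9.52)²) = 43.986 nmi.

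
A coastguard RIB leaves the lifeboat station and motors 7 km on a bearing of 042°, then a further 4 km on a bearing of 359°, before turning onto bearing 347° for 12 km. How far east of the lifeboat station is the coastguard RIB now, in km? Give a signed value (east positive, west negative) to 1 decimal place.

Leg 1 (042°, 7 km): east 7 sin 42° = 4.68, north 7 cos 42° = 5.20
Leg 2 (359°, 4 km): east 4 sin 359° = -0.07, north 4 cos 359° = 4.00
Leg 3 (347°, 12 km): east 12 sin 347° = -2.70, north 12 cos 347° = 11.69
Net east component: 1.91 km.

1.9 km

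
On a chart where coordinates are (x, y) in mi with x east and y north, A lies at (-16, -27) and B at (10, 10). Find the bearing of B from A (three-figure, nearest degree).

Δeast = 10 − -16 = 26.00; Δnorth = 10 − -27 = 37.00.
Bearing = atan2(Δeast, Δnorth) mod 360° = 35.10° ≈ 035°.

035°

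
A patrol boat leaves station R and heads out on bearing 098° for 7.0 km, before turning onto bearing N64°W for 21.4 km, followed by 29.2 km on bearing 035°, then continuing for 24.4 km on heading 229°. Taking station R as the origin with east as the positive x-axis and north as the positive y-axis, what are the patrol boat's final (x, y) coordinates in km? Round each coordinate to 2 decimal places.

(-13.97, 16.32)

Leg 1 (098°, 7.0 km): east 7.0 sin 98° = 6.93, north 7.0 cos 98° = -0.97
Leg 2 (N64°W, 21.4 km): east 21.4 sin 296° = -19.23, north 21.4 cos 296° = 9.38
Leg 3 (035°, 29.2 km): east 29.2 sin 35° = 16.75, north 29.2 cos 35° = 23.92
Leg 4 (229°, 24.4 km): east 24.4 sin 229° = -18.41, north 24.4 cos 229° = -16.01
Summing: -13.97 km east, 16.32 km north → (-13.97, 16.32).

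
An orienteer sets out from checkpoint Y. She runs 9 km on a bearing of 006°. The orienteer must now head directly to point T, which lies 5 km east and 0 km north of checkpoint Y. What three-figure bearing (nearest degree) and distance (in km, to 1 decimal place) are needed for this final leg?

156°, 9.8 km

Leg 1 (006°, 9 km): east 9 sin 6° = 0.94, north 9 cos 6° = 8.95
Current position: (0.94, 8.95). Target: (5, 0). Remaining: Δeast = 4.06, Δnorth = -8.95.
Bearing = atan2(4.06, -8.95) mod 360° = 155.61°; distance = √((4.06)² + (-8.95)²) = 9.828 km.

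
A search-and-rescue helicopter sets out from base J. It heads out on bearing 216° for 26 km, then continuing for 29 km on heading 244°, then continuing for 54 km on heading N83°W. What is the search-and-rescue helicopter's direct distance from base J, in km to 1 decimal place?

98.8 km

Leg 1 (216°, 26 km): east 26 sin 216° = -15.28, north 26 cos 216° = -21.03
Leg 2 (244°, 29 km): east 29 sin 244° = -26.07, north 29 cos 244° = -12.71
Leg 3 (N83°W, 54 km): east 54 sin 277° = -53.60, north 54 cos 277° = 6.58
Net: -94.94 east, -27.17 north. Distance = √((-94.94)² + (-27.17)²) = 98.755 km.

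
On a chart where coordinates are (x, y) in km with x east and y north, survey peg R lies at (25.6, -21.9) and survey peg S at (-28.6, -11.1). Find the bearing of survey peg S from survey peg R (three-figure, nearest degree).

281°

Δeast = -28.6 − 25.6 = -54.20; Δnorth = -11.1 − -21.9 = 10.80.
Bearing = atan2(Δeast, Δnorth) mod 360° = 281.27° ≈ 281°.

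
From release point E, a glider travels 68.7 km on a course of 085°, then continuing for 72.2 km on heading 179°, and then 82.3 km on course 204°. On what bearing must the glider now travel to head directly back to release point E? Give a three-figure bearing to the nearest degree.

346°

Leg 1 (085°, 68.7 km): east 68.7 sin 85° = 68.44, north 68.7 cos 85° = 5.99
Leg 2 (179°, 72.2 km): east 72.2 sin 179° = 1.26, north 72.2 cos 179° = -72.19
Leg 3 (204°, 82.3 km): east 82.3 sin 204° = -33.47, north 82.3 cos 204° = -75.18
Net displacement: 36.22 east, -141.39 north. Direction back to start is (-36.22, 141.39): bearing = atan2(-36.22, 141.39) mod 360° = 345.63° ≈ 346°.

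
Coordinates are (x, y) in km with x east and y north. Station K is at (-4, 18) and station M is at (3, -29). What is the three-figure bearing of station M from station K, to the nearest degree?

172°

Δeast = 3 − -4 = 7.00; Δnorth = -29 − 18 = -47.00.
Bearing = atan2(Δeast, Δnorth) mod 360° = 171.53° ≈ 172°.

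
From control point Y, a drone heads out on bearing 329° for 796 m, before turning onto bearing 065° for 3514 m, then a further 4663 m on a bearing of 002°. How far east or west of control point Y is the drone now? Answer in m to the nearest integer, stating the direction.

2938 m east

Leg 1 (329°, 796 m): east 796 sin 329° = -409.97, north 796 cos 329° = 682.31
Leg 2 (065°, 3514 m): east 3514 sin 65° = 3184.77, north 3514 cos 65° = 1485.08
Leg 3 (002°, 4663 m): east 4663 sin 2° = 162.74, north 4663 cos 2° = 4660.16
Net east component: 2937.53 m.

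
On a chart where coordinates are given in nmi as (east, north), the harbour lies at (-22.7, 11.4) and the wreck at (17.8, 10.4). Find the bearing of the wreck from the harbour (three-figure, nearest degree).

Δeast = 17.8 − -22.7 = 40.50; Δnorth = 10.4 − 11.4 = -1.00.
Bearing = atan2(Δeast, Δnorth) mod 360° = 91.41° ≈ 091°.

091°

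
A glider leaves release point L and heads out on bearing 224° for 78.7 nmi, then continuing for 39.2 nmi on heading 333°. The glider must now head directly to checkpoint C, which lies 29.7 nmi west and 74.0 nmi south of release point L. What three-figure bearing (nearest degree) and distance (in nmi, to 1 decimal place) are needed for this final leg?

141°, 67.6 nmi

Leg 1 (224°, 78.7 nmi): east 78.7 sin 224° = -54.67, north 78.7 cos 224° = -56.61
Leg 2 (333°, 39.2 nmi): east 39.2 sin 333° = -17.80, north 39.2 cos 333° = 34.93
Current position: (-72.47, -21.68). Target: (-29.7, -74.0). Remaining: Δeast = 42.77, Δnorth = -52.32.
Bearing = atan2(42.77, -52.32) mod 360° = 140.74°; distance = √((42.77)² + (-52.32)²) = 67.571 nmi.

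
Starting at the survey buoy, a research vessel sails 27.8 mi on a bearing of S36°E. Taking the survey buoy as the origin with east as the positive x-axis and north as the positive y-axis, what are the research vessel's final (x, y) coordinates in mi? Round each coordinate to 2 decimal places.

(16.34, -22.49)

Leg 1 (S36°E, 27.8 mi): east 27.8 sin 144° = 16.34, north 27.8 cos 144° = -22.49
Summing: 16.34 mi east, -22.49 mi north → (16.34, -22.49).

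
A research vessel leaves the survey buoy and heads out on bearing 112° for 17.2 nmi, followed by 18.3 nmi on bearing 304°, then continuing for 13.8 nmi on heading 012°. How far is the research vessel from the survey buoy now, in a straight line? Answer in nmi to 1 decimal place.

Leg 1 (112°, 17.2 nmi): east 17.2 sin 112° = 15.95, north 17.2 cos 112° = -6.44
Leg 2 (304°, 18.3 nmi): east 18.3 sin 304° = -15.17, north 18.3 cos 304° = 10.23
Leg 3 (012°, 13.8 nmi): east 13.8 sin 12° = 2.87, north 13.8 cos 12° = 13.50
Net: 3.65 east, 17.29 north. Distance = √((3.65)² + (17.29)²) = 17.669 nmi.

17.7 nmi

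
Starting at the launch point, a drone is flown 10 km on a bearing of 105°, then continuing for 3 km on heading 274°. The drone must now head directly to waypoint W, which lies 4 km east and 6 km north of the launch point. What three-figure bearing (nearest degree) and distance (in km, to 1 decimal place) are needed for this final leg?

342°, 8.8 km

Leg 1 (105°, 10 km): east 10 sin 105° = 9.66, north 10 cos 105° = -2.59
Leg 2 (274°, 3 km): east 3 sin 274° = -2.99, north 3 cos 274° = 0.21
Current position: (6.67, -2.38). Target: (4, 6). Remaining: Δeast = -2.67, Δnorth = 8.38.
Bearing = atan2(-2.67, 8.38) mod 360° = 342.35°; distance = √((-2.67)² + (8.38)²) = 8.793 km.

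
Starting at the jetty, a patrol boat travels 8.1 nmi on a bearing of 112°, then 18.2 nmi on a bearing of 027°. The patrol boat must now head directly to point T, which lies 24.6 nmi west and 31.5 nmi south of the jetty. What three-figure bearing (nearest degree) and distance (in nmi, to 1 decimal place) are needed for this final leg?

Leg 1 (112°, 8.1 nmi): east 8.1 sin 112° = 7.51, north 8.1 cos 112° = -3.03
Leg 2 (027°, 18.2 nmi): east 18.2 sin 27° = 8.26, north 18.2 cos 27° = 16.22
Current position: (15.77, 13.18). Target: (-24.6, -31.5). Remaining: Δeast = -40.37, Δnorth = -44.68.
Bearing = atan2(-40.37, -44.68) mod 360° = 222.10°; distance = √((-40.37)² + (-44.68)²) = 60.220 nmi.

222°, 60.2 nmi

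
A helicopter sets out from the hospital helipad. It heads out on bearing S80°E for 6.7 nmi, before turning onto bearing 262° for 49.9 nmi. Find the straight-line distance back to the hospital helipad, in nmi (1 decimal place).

Leg 1 (S80°E, 6.7 nmi): east 6.7 sin 100° = 6.60, north 6.7 cos 100° = -1.16
Leg 2 (262°, 49.9 nmi): east 49.9 sin 262° = -49.41, north 49.9 cos 262° = -6.94
Net: -42.82 east, -8.11 north. Distance = √((-42.82)² + (-8.11)²) = 43.577 nmi.

43.6 nmi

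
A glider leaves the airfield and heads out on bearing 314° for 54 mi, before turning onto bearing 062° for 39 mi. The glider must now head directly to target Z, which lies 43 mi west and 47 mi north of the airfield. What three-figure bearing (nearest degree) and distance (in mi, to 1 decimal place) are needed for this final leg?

Leg 1 (314°, 54 mi): east 54 sin 314° = -38.84, north 54 cos 314° = 37.51
Leg 2 (062°, 39 mi): east 39 sin 62° = 34.43, north 39 cos 62° = 18.31
Current position: (-4.41, 55.82). Target: (-43, 47). Remaining: Δeast = -38.59, Δnorth = -8.82.
Bearing = atan2(-38.59, -8.82) mod 360° = 257.12°; distance = √((-38.59)² + (-8.82)²) = 39.586 mi.

257°, 39.6 mi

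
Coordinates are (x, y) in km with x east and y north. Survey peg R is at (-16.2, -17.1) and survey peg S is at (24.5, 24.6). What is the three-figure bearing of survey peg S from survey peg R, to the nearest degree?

Δeast = 24.5 − -16.2 = 40.70; Δnorth = 24.6 − -17.1 = 41.70.
Bearing = atan2(Δeast, Δnorth) mod 360° = 44.30° ≈ 044°.

044°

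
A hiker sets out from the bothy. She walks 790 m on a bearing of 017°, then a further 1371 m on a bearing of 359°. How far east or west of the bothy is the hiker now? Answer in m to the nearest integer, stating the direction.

Leg 1 (017°, 790 m): east 790 sin 17° = 230.97, north 790 cos 17° = 755.48
Leg 2 (359°, 1371 m): east 1371 sin 359° = -23.93, north 1371 cos 359° = 1370.79
Net east component: 207.05 m.

207 m east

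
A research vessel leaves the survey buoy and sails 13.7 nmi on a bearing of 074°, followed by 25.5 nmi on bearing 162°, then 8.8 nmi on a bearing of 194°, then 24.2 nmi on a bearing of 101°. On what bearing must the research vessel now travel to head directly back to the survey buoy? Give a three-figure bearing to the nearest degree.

308°

Leg 1 (074°, 13.7 nmi): east 13.7 sin 74° = 13.17, north 13.7 cos 74° = 3.78
Leg 2 (162°, 25.5 nmi): east 25.5 sin 162° = 7.88, north 25.5 cos 162° = -24.25
Leg 3 (194°, 8.8 nmi): east 8.8 sin 194° = -2.13, north 8.8 cos 194° = -8.54
Leg 4 (101°, 24.2 nmi): east 24.2 sin 101° = 23.76, north 24.2 cos 101° = -4.62
Net displacement: 42.68 east, -33.63 north. Direction back to start is (-42.68, 33.63): bearing = atan2(-42.68, 33.63) mod 360° = 308.24° ≈ 308°.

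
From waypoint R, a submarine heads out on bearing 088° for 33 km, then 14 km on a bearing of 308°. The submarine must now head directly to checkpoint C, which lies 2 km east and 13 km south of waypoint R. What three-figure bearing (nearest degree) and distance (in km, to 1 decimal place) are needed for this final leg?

Leg 1 (088°, 33 km): east 33 sin 88° = 32.98, north 33 cos 88° = 1.15
Leg 2 (308°, 14 km): east 14 sin 308° = -11.03, north 14 cos 308° = 8.62
Current position: (21.95, 9.77). Target: (2, -13). Remaining: Δeast = -19.95, Δnorth = -22.77.
Bearing = atan2(-19.95, -22.77) mod 360° = 221.22°; distance = √((-19.95)² + (-22.77)²) = 30.273 km.

221°, 30.3 km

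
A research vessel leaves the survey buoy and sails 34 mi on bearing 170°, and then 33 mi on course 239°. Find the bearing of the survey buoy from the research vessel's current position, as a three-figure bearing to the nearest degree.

024°

Leg 1 (170°, 34 mi): east 34 sin 170° = 5.90, north 34 cos 170° = -33.48
Leg 2 (239°, 33 mi): east 33 sin 239° = -28.29, north 33 cos 239° = -17.00
Net displacement: -22.38 east, -50.48 north. Direction back to start is (22.38, 50.48): bearing = atan2(22.38, 50.48) mod 360° = 23.91° ≈ 024°.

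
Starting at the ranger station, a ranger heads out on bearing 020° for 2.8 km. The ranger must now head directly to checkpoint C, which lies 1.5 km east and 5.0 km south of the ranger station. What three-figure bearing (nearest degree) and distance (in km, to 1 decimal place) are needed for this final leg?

Leg 1 (020°, 2.8 km): east 2.8 sin 20° = 0.96, north 2.8 cos 20° = 2.63
Current position: (0.96, 2.63). Target: (1.5, -5.0). Remaining: Δeast = 0.54, Δnorth = -7.63.
Bearing = atan2(0.54, -7.63) mod 360° = 175.93°; distance = √((0.54)² + (-7.63)²) = 7.650 km.

176°, 7.7 km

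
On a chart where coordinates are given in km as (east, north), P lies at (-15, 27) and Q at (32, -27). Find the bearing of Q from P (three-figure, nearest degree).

139°

Δeast = 32 − -15 = 47.00; Δnorth = -27 − 27 = -54.00.
Bearing = atan2(Δeast, Δnorth) mod 360° = 138.96° ≈ 139°.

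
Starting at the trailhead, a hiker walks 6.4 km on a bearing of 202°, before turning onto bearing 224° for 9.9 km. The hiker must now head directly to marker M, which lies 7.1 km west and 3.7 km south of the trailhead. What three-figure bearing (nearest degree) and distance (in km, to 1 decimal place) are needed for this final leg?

Leg 1 (202°, 6.4 km): east 6.4 sin 202° = -2.40, north 6.4 cos 202° = -5.93
Leg 2 (224°, 9.9 km): east 9.9 sin 224° = -6.88, north 9.9 cos 224° = -7.12
Current position: (-9.27, -13.06). Target: (-7.1, -3.7). Remaining: Δeast = 2.17, Δnorth = 9.36.
Bearing = atan2(2.17, 9.36) mod 360° = 13.09°; distance = √((2.17)² + (9.36)²) = 9.605 km.

013°, 9.6 km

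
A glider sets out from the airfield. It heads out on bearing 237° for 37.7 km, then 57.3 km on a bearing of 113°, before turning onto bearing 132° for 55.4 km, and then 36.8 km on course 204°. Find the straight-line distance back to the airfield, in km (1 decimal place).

Leg 1 (237°, 37.7 km): east 37.7 sin 237° = -31.62, north 37.7 cos 237° = -20.53
Leg 2 (113°, 57.3 km): east 57.3 sin 113° = 52.74, north 57.3 cos 113° = -22.39
Leg 3 (132°, 55.4 km): east 55.4 sin 132° = 41.17, north 55.4 cos 132° = -37.07
Leg 4 (204°, 36.8 km): east 36.8 sin 204° = -14.97, north 36.8 cos 204° = -33.62
Net: 47.33 east, -113.61 north. Distance = √((47.33)² + (-113.61)²) = 123.074 km.

123.1 km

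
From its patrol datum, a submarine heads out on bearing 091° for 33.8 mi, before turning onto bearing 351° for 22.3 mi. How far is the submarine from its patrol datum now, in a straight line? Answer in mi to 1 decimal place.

37.1 mi

Leg 1 (091°, 33.8 mi): east 33.8 sin 91° = 33.79, north 33.8 cos 91° = -0.59
Leg 2 (351°, 22.3 mi): east 22.3 sin 351° = -3.49, north 22.3 cos 351° = 22.03
Net: 30.31 east, 21.44 north. Distance = √((30.31)² + (21.44)²) = 37.121 mi.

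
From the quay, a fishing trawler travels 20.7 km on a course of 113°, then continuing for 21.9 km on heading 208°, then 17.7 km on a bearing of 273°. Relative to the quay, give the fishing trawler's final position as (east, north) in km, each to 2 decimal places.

Leg 1 (113°, 20.7 km): east 20.7 sin 113° = 19.05, north 20.7 cos 113° = -8.09
Leg 2 (208°, 21.9 km): east 21.9 sin 208° = -10.28, north 21.9 cos 208° = -19.34
Leg 3 (273°, 17.7 km): east 17.7 sin 273° = -17.68, north 17.7 cos 273° = 0.93
Summing: -8.90 km east, -26.50 km north → (-8.90, -26.50).

(-8.90, -26.50)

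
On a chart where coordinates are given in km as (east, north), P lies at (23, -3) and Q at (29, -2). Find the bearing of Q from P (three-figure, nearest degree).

081°

Δeast = 29 − 23 = 6.00; Δnorth = -2 − -3 = 1.00.
Bearing = atan2(Δeast, Δnorth) mod 360° = 80.54° ≈ 081°.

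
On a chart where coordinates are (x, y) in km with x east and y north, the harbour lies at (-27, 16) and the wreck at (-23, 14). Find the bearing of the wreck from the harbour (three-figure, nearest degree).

Δeast = -23 − -27 = 4.00; Δnorth = 14 − 16 = -2.00.
Bearing = atan2(Δeast, Δnorth) mod 360° = 116.57° ≈ 117°.

117°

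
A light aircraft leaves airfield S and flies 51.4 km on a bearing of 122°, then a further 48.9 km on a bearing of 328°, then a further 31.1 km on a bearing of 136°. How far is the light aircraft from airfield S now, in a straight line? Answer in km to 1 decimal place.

40.1 km

Leg 1 (122°, 51.4 km): east 51.4 sin 122° = 43.59, north 51.4 cos 122° = -27.24
Leg 2 (328°, 48.9 km): east 48.9 sin 328° = -25.91, north 48.9 cos 328° = 41.47
Leg 3 (136°, 31.1 km): east 31.1 sin 136° = 21.60, north 31.1 cos 136° = -22.37
Net: 39.28 east, -8.14 north. Distance = √((39.28)² + (-8.14)²) = 40.115 km.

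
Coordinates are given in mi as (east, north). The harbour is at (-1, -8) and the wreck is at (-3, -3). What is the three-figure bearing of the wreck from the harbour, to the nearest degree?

Δeast = -3 − -1 = -2.00; Δnorth = -3 − -8 = 5.00.
Bearing = atan2(Δeast, Δnorth) mod 360° = 338.20° ≈ 338°.

338°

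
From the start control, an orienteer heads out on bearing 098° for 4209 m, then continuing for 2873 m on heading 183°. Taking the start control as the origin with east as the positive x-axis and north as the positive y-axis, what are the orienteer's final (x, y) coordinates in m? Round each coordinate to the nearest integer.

Leg 1 (098°, 4209 m): east 4209 sin 98° = 4168.04, north 4209 cos 98° = -585.78
Leg 2 (183°, 2873 m): east 2873 sin 183° = -150.36, north 2873 cos 183° = -2869.06
Summing: 4017.68 m east, -3454.84 m north → (4018, -3455).

(4018, -3455)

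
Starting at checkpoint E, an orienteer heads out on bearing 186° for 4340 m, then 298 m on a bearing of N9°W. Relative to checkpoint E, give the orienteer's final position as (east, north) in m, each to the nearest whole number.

(-500, -4022)

Leg 1 (186°, 4340 m): east 4340 sin 186° = -453.65, north 4340 cos 186° = -4316.23
Leg 2 (N9°W, 298 m): east 298 sin 351° = -46.62, north 298 cos 351° = 294.33
Summing: -500.27 m east, -4021.89 m north → (-500, -4022).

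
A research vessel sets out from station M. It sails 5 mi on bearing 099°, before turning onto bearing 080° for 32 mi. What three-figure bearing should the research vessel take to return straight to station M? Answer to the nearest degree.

Leg 1 (099°, 5 mi): east 5 sin 99° = 4.94, north 5 cos 99° = -0.78
Leg 2 (080°, 32 mi): east 32 sin 80° = 31.51, north 32 cos 80° = 5.56
Net displacement: 36.45 east, 4.77 north. Direction back to start is (-36.45, -4.77): bearing = atan2(-36.45, -4.77) mod 360° = 262.54° ≈ 263°.

263°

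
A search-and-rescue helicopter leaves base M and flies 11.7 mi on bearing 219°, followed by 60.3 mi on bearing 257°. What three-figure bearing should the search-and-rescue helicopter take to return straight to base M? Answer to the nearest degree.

Leg 1 (219°, 11.7 mi): east 11.7 sin 219° = -7.36, north 11.7 cos 219° = -9.09
Leg 2 (257°, 60.3 mi): east 60.3 sin 257° = -58.75, north 60.3 cos 257° = -13.56
Net displacement: -66.12 east, -22.66 north. Direction back to start is (66.12, 22.66): bearing = atan2(66.12, 22.66) mod 360° = 71.08° ≈ 071°.

071°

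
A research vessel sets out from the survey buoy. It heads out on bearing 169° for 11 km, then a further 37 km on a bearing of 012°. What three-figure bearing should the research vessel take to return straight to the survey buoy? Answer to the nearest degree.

Leg 1 (169°, 11 km): east 11 sin 169° = 2.10, north 11 cos 169° = -10.80
Leg 2 (012°, 37 km): east 37 sin 12° = 7.69, north 37 cos 12° = 36.19
Net displacement: 9.79 east, 25.39 north. Direction back to start is (-9.79, -25.39): bearing = atan2(-9.79, -25.39) mod 360° = 201.09° ≈ 201°.

201°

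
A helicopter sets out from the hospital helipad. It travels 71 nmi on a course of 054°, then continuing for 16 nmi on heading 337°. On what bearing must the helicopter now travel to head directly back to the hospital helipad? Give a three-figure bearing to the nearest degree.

Leg 1 (054°, 71 nmi): east 71 sin 54° = 57.44, north 71 cos 54° = 41.73
Leg 2 (337°, 16 nmi): east 16 sin 337° = -6.25, north 16 cos 337° = 14.73
Net displacement: 51.19 east, 56.46 north. Direction back to start is (-51.19, -56.46): bearing = atan2(-51.19, -56.46) mod 360° = 222.20° ≈ 222°.

222°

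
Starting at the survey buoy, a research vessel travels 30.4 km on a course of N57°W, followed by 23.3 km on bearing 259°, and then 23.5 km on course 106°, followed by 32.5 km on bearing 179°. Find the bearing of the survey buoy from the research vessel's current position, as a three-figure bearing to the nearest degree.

043°

Leg 1 (N57°W, 30.4 km): east 30.4 sin 303° = -25.50, north 30.4 cos 303° = 16.56
Leg 2 (259°, 23.3 km): east 23.3 sin 259° = -22.87, north 23.3 cos 259° = -4.45
Leg 3 (106°, 23.5 km): east 23.5 sin 106° = 22.59, north 23.5 cos 106° = -6.48
Leg 4 (179°, 32.5 km): east 32.5 sin 179° = 0.57, north 32.5 cos 179° = -32.50
Net displacement: -25.21 east, -26.86 north. Direction back to start is (25.21, 26.86): bearing = atan2(25.21, 26.86) mod 360° = 43.18° ≈ 043°.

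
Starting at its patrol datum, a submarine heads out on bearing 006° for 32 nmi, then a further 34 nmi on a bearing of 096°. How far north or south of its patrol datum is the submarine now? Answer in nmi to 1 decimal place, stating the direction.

28.3 nmi north

Leg 1 (006°, 32 nmi): east 32 sin 6° = 3.34, north 32 cos 6° = 31.82
Leg 2 (096°, 34 nmi): east 34 sin 96° = 33.81, north 34 cos 96° = -3.55
Net north component: 28.27 nmi.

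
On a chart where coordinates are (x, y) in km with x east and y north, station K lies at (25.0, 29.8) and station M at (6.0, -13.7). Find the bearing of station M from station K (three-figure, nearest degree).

Δeast = 6.0 − 25.0 = -19.00; Δnorth = -13.7 − 29.8 = -43.50.
Bearing = atan2(Δeast, Δnorth) mod 360° = 203.59° ≈ 204°.

204°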